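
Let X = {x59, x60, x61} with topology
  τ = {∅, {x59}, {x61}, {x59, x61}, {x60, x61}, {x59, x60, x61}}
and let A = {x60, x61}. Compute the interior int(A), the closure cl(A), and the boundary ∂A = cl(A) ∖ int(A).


int(A) = {x60, x61}, cl(A) = {x60, x61}, ∂A = ∅.

Closed sets in (X, τ) are complements of opens:
  closed(X, τ) = {∅, {x59}, {x60}, {x59, x60}, {x60, x61}, {x59, x60, x61}}.
int(A) = ⋃ {U ∈ τ : U ⊆ A}. Opens contained in A: ∅, {x61}, {x60, x61}.
Taking the union of these: int(A) = {x60, x61}.
cl(A) = ⋂ {C closed : A ⊆ C}. Closed sets containing A: {x60, x61}, {x59, x60, x61}.
Intersecting these: cl(A) = {x60, x61}.
∂A = cl(A) ∖ int(A) = {x60, x61} ∖ {x60, x61} = ∅.


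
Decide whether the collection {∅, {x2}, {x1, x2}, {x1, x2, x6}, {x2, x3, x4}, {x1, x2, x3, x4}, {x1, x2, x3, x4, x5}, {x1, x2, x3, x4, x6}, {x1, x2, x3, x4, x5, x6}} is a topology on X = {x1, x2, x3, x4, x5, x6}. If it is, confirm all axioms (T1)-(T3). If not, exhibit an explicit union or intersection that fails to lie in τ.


τ IS a topology on X.

Axiom (T1): ∅ ∈ τ? Yes; X ∈ τ? Yes.
Axiom (T2/T3): check pairwise unions and intersections of members of τ.
All pairwise intersections and unions checked — each lies in τ. Therefore τ satisfies (T1), (T2), (T3): it IS a topology on X.


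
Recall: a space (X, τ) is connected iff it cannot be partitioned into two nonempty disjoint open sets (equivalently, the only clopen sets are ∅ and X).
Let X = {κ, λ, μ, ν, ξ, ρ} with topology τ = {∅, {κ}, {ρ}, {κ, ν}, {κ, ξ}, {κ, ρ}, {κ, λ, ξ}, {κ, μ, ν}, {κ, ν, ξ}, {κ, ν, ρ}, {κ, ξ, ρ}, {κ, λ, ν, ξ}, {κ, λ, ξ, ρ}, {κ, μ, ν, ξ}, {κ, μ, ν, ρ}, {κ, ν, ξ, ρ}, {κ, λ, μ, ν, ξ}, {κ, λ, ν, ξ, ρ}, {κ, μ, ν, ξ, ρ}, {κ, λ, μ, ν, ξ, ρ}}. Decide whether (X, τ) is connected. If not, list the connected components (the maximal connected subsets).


(X, τ) is disconnected; components = [{ρ}, {κ, λ, μ, ν, ξ}].

Find clopen sets (U ∈ τ with X ∖ U ∈ τ):
  U = ∅, X ∖ U = {κ, λ, μ, ν, ξ, ρ} — both open, so U is clopen.
  U = {ρ}, X ∖ U = {κ, λ, μ, ν, ξ} — both open, so U is clopen.
  U = {κ, λ, μ, ν, ξ}, X ∖ U = {ρ} — both open, so U is clopen.
  U = {κ, λ, μ, ν, ξ, ρ}, X ∖ U = ∅ — both open, so U is clopen.
Nontrivial clopen(s) exist: e.g. {κ, λ, μ, ν, ξ}. So (X, τ) is disconnected.
Compute connected components by grouping points that agree on all clopens:
  component: {ρ}
  component: {κ, λ, μ, ν, ξ}


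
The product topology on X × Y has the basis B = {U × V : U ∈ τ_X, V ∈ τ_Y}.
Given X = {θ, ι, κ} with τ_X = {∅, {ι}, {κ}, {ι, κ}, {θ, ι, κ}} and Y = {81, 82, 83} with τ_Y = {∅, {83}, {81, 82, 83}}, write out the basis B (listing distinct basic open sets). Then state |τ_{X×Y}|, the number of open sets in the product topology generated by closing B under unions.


Basis B = {∅ × ∅, {ι} × {83}, {κ} × {83}, {ι, κ} × {83}, {θ, ι, κ} × {83}, {ι} × {81, 82, 83}, {κ} × {81, 82, 83}, {ι, κ} × {81, 82, 83}, {θ, ι, κ} × {81, 82, 83}}; |τ_{X×Y}| = 14.

Enumerate products U × V with U ∈ τ_X, V ∈ τ_Y (deduplicated):
  ∅ × ∅ = {} (∅)
  {ι} × {83} = {(ι,83)}
  {κ} × {83} = {(κ,83)}
  {ι, κ} × {83} = {(ι,83), (κ,83)}
  {θ, ι, κ} × {83} = {(θ,83), (ι,83), (κ,83)}
  {ι} × {81, 82, 83} = {(ι,81), (ι,82), (ι,83)}
  {κ} × {81, 82, 83} = {(κ,81), (κ,82), (κ,83)}
  {ι, κ} × {81, 82, 83} = {(ι,81), (ι,82), (ι,83), (κ,81), (κ,82), (κ,83)}
  {θ, ι, κ} × {81, 82, 83} = {(θ,81), (θ,82), (θ,83), (ι,81), (ι,82), (ι,83), (κ,81), (κ,82), (κ,83)}
These 9 distinct sets form the basis B.
Close under arbitrary unions to get τ_{X×Y}; counting gives |τ_{X×Y}| = 14.


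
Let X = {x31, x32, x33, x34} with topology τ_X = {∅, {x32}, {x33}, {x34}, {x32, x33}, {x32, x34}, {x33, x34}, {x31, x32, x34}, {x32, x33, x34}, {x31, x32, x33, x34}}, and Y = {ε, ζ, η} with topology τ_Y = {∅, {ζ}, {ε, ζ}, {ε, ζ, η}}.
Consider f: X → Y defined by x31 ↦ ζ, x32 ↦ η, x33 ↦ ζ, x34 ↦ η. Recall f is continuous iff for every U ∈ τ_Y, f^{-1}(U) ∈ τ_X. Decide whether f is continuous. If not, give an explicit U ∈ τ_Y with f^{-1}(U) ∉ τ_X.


f is NOT continuous.

Compute f^{-1}(U) for each U ∈ τ_Y:
  U = ∅: f^{-1}(U) = ∅ ∈ τ_X ✓.
  U = {ζ}: f^{-1}(U) = {x31, x33} ∉ τ_X ✗.
  U = {ε, ζ}: f^{-1}(U) = {x31, x33} ∉ τ_X ✗.
  U = {ε, ζ, η}: f^{-1}(U) = {x31, x32, x33, x34} ∈ τ_X ✓.
Found U = {ζ} with f^{-1}(U) = {x31, x33} not in τ_X. Therefore f is NOT continuous.


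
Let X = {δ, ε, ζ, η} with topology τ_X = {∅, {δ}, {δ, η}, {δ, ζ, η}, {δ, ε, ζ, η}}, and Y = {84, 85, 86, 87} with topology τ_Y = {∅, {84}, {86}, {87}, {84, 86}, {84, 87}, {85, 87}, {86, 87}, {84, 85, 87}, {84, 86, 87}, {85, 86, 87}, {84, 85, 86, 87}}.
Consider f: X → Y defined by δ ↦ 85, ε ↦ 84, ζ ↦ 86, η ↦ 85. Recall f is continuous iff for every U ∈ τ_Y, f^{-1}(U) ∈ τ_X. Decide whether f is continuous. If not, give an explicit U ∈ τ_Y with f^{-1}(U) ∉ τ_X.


f is NOT continuous.

Compute f^{-1}(U) for each U ∈ τ_Y:
  U = ∅: f^{-1}(U) = ∅ ∈ τ_X ✓.
  U = {84}: f^{-1}(U) = {ε} ∉ τ_X ✗.
  U = {86}: f^{-1}(U) = {ζ} ∉ τ_X ✗.
  U = {87}: f^{-1}(U) = ∅ ∈ τ_X ✓.
  U = {84, 86}: f^{-1}(U) = {ε, ζ} ∉ τ_X ✗.
  U = {84, 87}: f^{-1}(U) = {ε} ∉ τ_X ✗.
  U = {85, 87}: f^{-1}(U) = {δ, η} ∈ τ_X ✓.
  U = {86, 87}: f^{-1}(U) = {ζ} ∉ τ_X ✗.
  U = {84, 85, 87}: f^{-1}(U) = {δ, ε, η} ∉ τ_X ✗.
  U = {84, 86, 87}: f^{-1}(U) = {ε, ζ} ∉ τ_X ✗.
  U = {85, 86, 87}: f^{-1}(U) = {δ, ζ, η} ∈ τ_X ✓.
  U = {84, 85, 86, 87}: f^{-1}(U) = {δ, ε, ζ, η} ∈ τ_X ✓.
Found U = {84} with f^{-1}(U) = {ε} not in τ_X. Therefore f is NOT continuous.


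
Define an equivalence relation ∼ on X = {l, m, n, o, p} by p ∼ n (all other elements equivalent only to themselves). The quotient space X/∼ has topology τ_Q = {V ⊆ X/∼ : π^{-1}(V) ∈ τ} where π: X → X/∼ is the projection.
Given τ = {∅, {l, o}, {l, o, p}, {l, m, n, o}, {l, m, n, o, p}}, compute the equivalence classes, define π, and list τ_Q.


X/∼ = {[l], [m], [n=p], [o]}; |τ_Q| = 3.

Equivalence classes: [l], [m], [n=p], [o].
Quotient map π: X → X/∼ sends l ↦ [l], m ↦ [m], n ↦ [n=p], o ↦ [o], p ↦ [n=p].
For each subset V ⊆ X/∼, compute π^{-1}(V) ⊆ X and check whether π^{-1}(V) ∈ τ. V is open in τ_Q iff π^{-1}(V) ∈ τ.
  V = {}: π^{-1}(V) = ∅ ∈ τ ✓.
  V = {[l]}: π^{-1}(V) = {l} ∉ τ ✗.
  V = {[m]}: π^{-1}(V) = {m} ∉ τ ✗.
  V = {[l], [m]}: π^{-1}(V) = {l, m} ∉ τ ✗.
  V = {[n=p]}: π^{-1}(V) = {n, p} ∉ τ ✗.
  V = {[l], [n=p]}: π^{-1}(V) = {l, n, p} ∉ τ ✗.
  V = {[m], [n=p]}: π^{-1}(V) = {m, n, p} ∉ τ ✗.
  V = {[l], [m], [n=p]}: π^{-1}(V) = {l, m, n, p} ∉ τ ✗.
  V = {[o]}: π^{-1}(V) = {o} ∉ τ ✗.
  V = {[l], [o]}: π^{-1}(V) = {l, o} ∈ τ ✓.
  V = {[m], [o]}: π^{-1}(V) = {m, o} ∉ τ ✗.
  V = {[l], [m], [o]}: π^{-1}(V) = {l, m, o} ∉ τ ✗.
  V = {[n=p], [o]}: π^{-1}(V) = {n, o, p} ∉ τ ✗.
  V = {[l], [n=p], [o]}: π^{-1}(V) = {l, n, o, p} ∉ τ ✗.
  V = {[m], [n=p], [o]}: π^{-1}(V) = {m, n, o, p} ∉ τ ✗.
  V = {[l], [m], [n=p], [o]}: π^{-1}(V) = {l, m, n, o, p} ∈ τ ✓.
Open sets in the quotient: τ_Q = {{}, {[l], [o]}, {[l], [m], [n=p], [o]}} (3 elements).


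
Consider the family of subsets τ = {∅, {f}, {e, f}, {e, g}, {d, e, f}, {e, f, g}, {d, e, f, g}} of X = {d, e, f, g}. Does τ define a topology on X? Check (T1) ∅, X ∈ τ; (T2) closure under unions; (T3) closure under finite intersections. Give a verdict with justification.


τ is NOT a topology on X.

Axiom (T1): ∅ ∈ τ? Yes; X ∈ τ? Yes.
Axiom (T2/T3): check pairwise unions and intersections of members of τ.
Counterexample for (T3): {e, f} ∩ {e, g} = {e} ∉ τ. Therefore τ is NOT a topology.


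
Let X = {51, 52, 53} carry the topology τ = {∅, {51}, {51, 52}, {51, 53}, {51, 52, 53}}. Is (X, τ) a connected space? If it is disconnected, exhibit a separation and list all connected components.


(X, τ) is connected.

Find clopen sets (U ∈ τ with X ∖ U ∈ τ):
  U = ∅, X ∖ U = {51, 52, 53} — both open, so U is clopen.
  U = {51, 52, 53}, X ∖ U = ∅ — both open, so U is clopen.
Only trivial clopens (∅ and X) exist, so (X, τ) is connected.
Compute connected components by grouping points that agree on all clopens:
  component: {51, 52, 53}


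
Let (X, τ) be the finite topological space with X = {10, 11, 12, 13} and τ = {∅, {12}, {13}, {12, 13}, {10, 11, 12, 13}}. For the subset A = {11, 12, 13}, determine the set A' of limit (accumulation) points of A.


A' = {10, 11}

For each x ∈ X, list the open sets U ∈ τ with x ∈ U, then check whether U ∩ (A ∖ {x}) ≠ ∅ for every such U.
  x = 10: opens ∋ x are {10, 11, 12, 13}; each meets A ∖ {10}, so x IS a limit point.
  x = 11: opens ∋ x are {10, 11, 12, 13}; each meets A ∖ {11}, so x IS a limit point.
  x = 12: open {12} ∋ x has {12} ∩ (A ∖ {12}) = ∅, so x is NOT a limit point.
  x = 13: open {13} ∋ x has {13} ∩ (A ∖ {13}) = ∅, so x is NOT a limit point.
Collecting: A' = {10, 11}.


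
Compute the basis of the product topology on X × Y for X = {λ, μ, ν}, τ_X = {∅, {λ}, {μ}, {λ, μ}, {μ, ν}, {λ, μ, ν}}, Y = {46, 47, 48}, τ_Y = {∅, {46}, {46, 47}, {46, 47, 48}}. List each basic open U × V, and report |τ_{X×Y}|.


Basis B = {∅ × ∅, {λ} × {46}, {μ} × {46}, {λ} × {46, 47}, {λ, μ} × {46}, {μ} × {46, 47}, {μ, ν} × {46}, {λ} × {46, 47, 48}, {λ, μ, ν} × {46}, {μ} × {46, 47, 48}, {λ, μ} × {46, 47}, {μ, ν} × {46, 47}, {λ, μ} × {46, 47, 48}, {λ, μ, ν} × {46, 47}, {μ, ν} × {46, 47, 48}, {λ, μ, ν} × {46, 47, 48}}; |τ_{X×Y}| = 40.

Enumerate products U × V with U ∈ τ_X, V ∈ τ_Y (deduplicated):
  ∅ × ∅ = {} (∅)
  {λ} × {46} = {(λ,46)}
  {μ} × {46} = {(μ,46)}
  {λ} × {46, 47} = {(λ,46), (λ,47)}
  {λ, μ} × {46} = {(λ,46), (μ,46)}
  {μ} × {46, 47} = {(μ,46), (μ,47)}
  {μ, ν} × {46} = {(μ,46), (ν,46)}
  {λ} × {46, 47, 48} = {(λ,46), (λ,47), (λ,48)}
  {λ, μ, ν} × {46} = {(λ,46), (μ,46), (ν,46)}
  {μ} × {46, 47, 48} = {(μ,46), (μ,47), (μ,48)}
  {λ, μ} × {46, 47} = {(λ,46), (λ,47), (μ,46), (μ,47)}
  {μ, ν} × {46, 47} = {(μ,46), (μ,47), (ν,46), (ν,47)}
  {λ, μ} × {46, 47, 48} = {(λ,46), (λ,47), (λ,48), (μ,46), (μ,47), (μ,48)}
  {λ, μ, ν} × {46, 47} = {(λ,46), (λ,47), (μ,46), (μ,47), (ν,46), (ν,47)}
  {μ, ν} × {46, 47, 48} = {(μ,46), (μ,47), (μ,48), (ν,46), (ν,47), (ν,48)}
  {λ, μ, ν} × {46, 47, 48} = {(λ,46), (λ,47), (λ,48), (μ,46), (μ,47), (μ,48), (ν,46), (ν,47), (ν,48)}
These 16 distinct sets form the basis B.
Close under arbitrary unions to get τ_{X×Y}; counting gives |τ_{X×Y}| = 40.


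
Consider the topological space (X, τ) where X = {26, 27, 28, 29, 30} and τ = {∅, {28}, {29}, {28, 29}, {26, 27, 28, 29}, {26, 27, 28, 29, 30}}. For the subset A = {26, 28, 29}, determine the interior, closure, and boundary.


int(A) = {28, 29}, cl(A) = {26, 27, 28, 29, 30}, ∂A = {26, 27, 30}.

Closed sets in (X, τ) are complements of opens:
  closed(X, τ) = {∅, {30}, {26, 27, 30}, {26, 27, 28, 30}, {26, 27, 29, 30}, {26, 27, 28, 29, 30}}.
int(A) = ⋃ {U ∈ τ : U ⊆ A}. Opens contained in A: ∅, {28}, {29}, {28, 29}.
Taking the union of these: int(A) = {28, 29}.
cl(A) = ⋂ {C closed : A ⊆ C}. Closed sets containing A: {26, 27, 28, 29, 30}.
Intersecting these: cl(A) = {26, 27, 28, 29, 30}.
∂A = cl(A) ∖ int(A) = {26, 27, 28, 29, 30} ∖ {28, 29} = {26, 27, 30}.


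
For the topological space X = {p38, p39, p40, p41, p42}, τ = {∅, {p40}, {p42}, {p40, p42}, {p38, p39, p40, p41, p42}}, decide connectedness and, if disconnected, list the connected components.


(X, τ) is connected.

Find clopen sets (U ∈ τ with X ∖ U ∈ τ):
  U = ∅, X ∖ U = {p38, p39, p40, p41, p42} — both open, so U is clopen.
  U = {p38, p39, p40, p41, p42}, X ∖ U = ∅ — both open, so U is clopen.
Only trivial clopens (∅ and X) exist, so (X, τ) is connected.
Compute connected components by grouping points that agree on all clopens:
  component: {p38, p39, p40, p41, p42}


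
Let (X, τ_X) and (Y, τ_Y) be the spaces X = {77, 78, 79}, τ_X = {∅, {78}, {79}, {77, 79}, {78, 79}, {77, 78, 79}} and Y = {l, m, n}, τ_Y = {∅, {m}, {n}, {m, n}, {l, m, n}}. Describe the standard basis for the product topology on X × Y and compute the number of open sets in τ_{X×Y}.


Basis B = {∅ × ∅, {78} × {m}, {78} × {n}, {79} × {m}, {79} × {n}, {77, 79} × {m}, {77, 79} × {n}, {78} × {m, n}, {78, 79} × {m}, {78, 79} × {n}, {79} × {m, n}, {77, 78, 79} × {m}, {77, 78, 79} × {n}, {78} × {l, m, n}, {79} × {l, m, n}, {77, 79} × {m, n}, {78, 79} × {m, n}, {77, 79} × {l, m, n}, {77, 78, 79} × {m, n}, {78, 79} × {l, m, n}, {77, 78, 79} × {l, m, n}}; |τ_{X×Y}| = 70.

Enumerate products U × V with U ∈ τ_X, V ∈ τ_Y (deduplicated):
  ∅ × ∅ = {} (∅)
  {78} × {m} = {(78,m)}
  {78} × {n} = {(78,n)}
  {79} × {m} = {(79,m)}
  {79} × {n} = {(79,n)}
  {77, 79} × {m} = {(77,m), (79,m)}
  {77, 79} × {n} = {(77,n), (79,n)}
  {78} × {m, n} = {(78,m), (78,n)}
  {78, 79} × {m} = {(78,m), (79,m)}
  {78, 79} × {n} = {(78,n), (79,n)}
  {79} × {m, n} = {(79,m), (79,n)}
  {77, 78, 79} × {m} = {(77,m), (78,m), (79,m)}
  {77, 78, 79} × {n} = {(77,n), (78,n), (79,n)}
  {78} × {l, m, n} = {(78,l), (78,m), (78,n)}
  {79} × {l, m, n} = {(79,l), (79,m), (79,n)}
  {77, 79} × {m, n} = {(77,m), (77,n), (79,m), (79,n)}
  {78, 79} × {m, n} = {(78,m), (78,n), (79,m), (79,n)}
  {77, 79} × {l, m, n} = {(77,l), (77,m), (77,n), (79,l), (79,m), (79,n)}
  {77, 78, 79} × {m, n} = {(77,m), (77,n), (78,m), (78,n), (79,m), (79,n)}
  {78, 79} × {l, m, n} = {(78,l), (78,m), (78,n), (79,l), (79,m), (79,n)}
  {77, 78, 79} × {l, m, n} = {(77,l), (77,m), (77,n), (78,l), (78,m), (78,n), (79,l), (79,m), (79,n)}
These 21 distinct sets form the basis B.
Close under arbitrary unions to get τ_{X×Y}; counting gives |τ_{X×Y}| = 70.


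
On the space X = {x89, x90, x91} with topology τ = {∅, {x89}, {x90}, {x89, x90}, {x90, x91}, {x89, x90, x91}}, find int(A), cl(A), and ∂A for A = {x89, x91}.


int(A) = {x89}, cl(A) = {x89, x91}, ∂A = {x91}.

Closed sets in (X, τ) are complements of opens:
  closed(X, τ) = {∅, {x89}, {x91}, {x89, x91}, {x90, x91}, {x89, x90, x91}}.
int(A) = ⋃ {U ∈ τ : U ⊆ A}. Opens contained in A: ∅, {x89}.
Taking the union of these: int(A) = {x89}.
cl(A) = ⋂ {C closed : A ⊆ C}. Closed sets containing A: {x89, x91}, {x89, x90, x91}.
Intersecting these: cl(A) = {x89, x91}.
∂A = cl(A) ∖ int(A) = {x89, x91} ∖ {x89} = {x91}.


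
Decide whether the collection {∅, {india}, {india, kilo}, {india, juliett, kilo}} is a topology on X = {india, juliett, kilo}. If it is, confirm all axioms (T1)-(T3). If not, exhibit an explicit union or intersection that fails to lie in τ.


τ IS a topology on X.

Axiom (T1): ∅ ∈ τ? Yes; X ∈ τ? Yes.
Axiom (T2/T3): check pairwise unions and intersections of members of τ.
All pairwise intersections and unions checked — each lies in τ. Therefore τ satisfies (T1), (T2), (T3): it IS a topology on X.


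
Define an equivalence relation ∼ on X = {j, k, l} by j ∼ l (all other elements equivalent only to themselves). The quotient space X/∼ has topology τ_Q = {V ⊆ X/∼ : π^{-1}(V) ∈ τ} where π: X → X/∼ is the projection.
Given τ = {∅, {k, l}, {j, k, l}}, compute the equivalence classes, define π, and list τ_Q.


X/∼ = {[j=l], [k]}; |τ_Q| = 2.

Equivalence classes: [j=l], [k].
Quotient map π: X → X/∼ sends j ↦ [j=l], k ↦ [k], l ↦ [j=l].
For each subset V ⊆ X/∼, compute π^{-1}(V) ⊆ X and check whether π^{-1}(V) ∈ τ. V is open in τ_Q iff π^{-1}(V) ∈ τ.
  V = {}: π^{-1}(V) = ∅ ∈ τ ✓.
  V = {[j=l]}: π^{-1}(V) = {j, l} ∉ τ ✗.
  V = {[k]}: π^{-1}(V) = {k} ∉ τ ✗.
  V = {[j=l], [k]}: π^{-1}(V) = {j, k, l} ∈ τ ✓.
Open sets in the quotient: τ_Q = {{}, {[j=l], [k]}} (2 elements).


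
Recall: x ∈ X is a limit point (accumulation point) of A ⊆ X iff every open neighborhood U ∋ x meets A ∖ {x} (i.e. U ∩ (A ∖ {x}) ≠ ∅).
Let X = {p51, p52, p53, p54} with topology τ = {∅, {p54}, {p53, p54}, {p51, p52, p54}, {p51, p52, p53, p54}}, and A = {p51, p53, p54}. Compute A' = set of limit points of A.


A' = {p51, p52, p53}

For each x ∈ X, list the open sets U ∈ τ with x ∈ U, then check whether U ∩ (A ∖ {x}) ≠ ∅ for every such U.
  x = p51: opens ∋ x are {p51, p52, p54}, {p51, p52, p53, p54}; each meets A ∖ {p51}, so x IS a limit point.
  x = p52: opens ∋ x are {p51, p52, p54}, {p51, p52, p53, p54}; each meets A ∖ {p52}, so x IS a limit point.
  x = p53: opens ∋ x are {p53, p54}, {p51, p52, p53, p54}; each meets A ∖ {p53}, so x IS a limit point.
  x = p54: open {p54} ∋ x has {p54} ∩ (A ∖ {p54}) = ∅, so x is NOT a limit point.
Collecting: A' = {p51, p52, p53}.


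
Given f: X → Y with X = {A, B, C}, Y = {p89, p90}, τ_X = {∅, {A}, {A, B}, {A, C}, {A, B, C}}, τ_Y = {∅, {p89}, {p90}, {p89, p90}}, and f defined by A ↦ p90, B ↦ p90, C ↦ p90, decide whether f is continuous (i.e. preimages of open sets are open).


f IS continuous.

Compute f^{-1}(U) for each U ∈ τ_Y:
  U = ∅: f^{-1}(U) = ∅ ∈ τ_X ✓.
  U = {p89}: f^{-1}(U) = ∅ ∈ τ_X ✓.
  U = {p90}: f^{-1}(U) = {A, B, C} ∈ τ_X ✓.
  U = {p89, p90}: f^{-1}(U) = {A, B, C} ∈ τ_X ✓.
Every preimage lies in τ_X, so f IS continuous.


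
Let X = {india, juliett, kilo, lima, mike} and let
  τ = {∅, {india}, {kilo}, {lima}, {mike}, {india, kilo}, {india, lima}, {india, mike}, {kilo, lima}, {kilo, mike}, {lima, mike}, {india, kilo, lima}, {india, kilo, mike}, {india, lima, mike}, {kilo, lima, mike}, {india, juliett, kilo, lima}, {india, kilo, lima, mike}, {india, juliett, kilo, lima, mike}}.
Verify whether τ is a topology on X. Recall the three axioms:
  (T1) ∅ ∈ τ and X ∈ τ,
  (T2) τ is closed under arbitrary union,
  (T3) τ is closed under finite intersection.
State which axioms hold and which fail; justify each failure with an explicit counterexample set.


τ IS a topology on X.

Axiom (T1): ∅ ∈ τ? Yes; X ∈ τ? Yes.
Axiom (T2/T3): check pairwise unions and intersections of members of τ.
All pairwise intersections and unions checked — each lies in τ. Therefore τ satisfies (T1), (T2), (T3): it IS a topology on X.


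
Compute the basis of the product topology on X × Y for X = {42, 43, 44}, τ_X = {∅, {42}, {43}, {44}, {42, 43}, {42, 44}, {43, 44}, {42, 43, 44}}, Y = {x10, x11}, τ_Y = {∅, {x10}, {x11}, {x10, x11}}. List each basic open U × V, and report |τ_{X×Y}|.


Basis B = {∅ × ∅, {42} × {x10}, {42} × {x11}, {43} × {x10}, {43} × {x11}, {44} × {x10}, {44} × {x11}, {42} × {x10, x11}, {42, 43} × {x10}, {42, 44} × {x10}, {42, 43} × {x11}, {42, 44} × {x11}, {43} × {x10, x11}, {43, 44} × {x10}, {43, 44} × {x11}, {44} × {x10, x11}, {42, 43, 44} × {x10}, {42, 43, 44} × {x11}, {42, 43} × {x10, x11}, {42, 44} × {x10, x11}, {43, 44} × {x10, x11}, {42, 43, 44} × {x10, x11}}; |τ_{X×Y}| = 64.

Enumerate products U × V with U ∈ τ_X, V ∈ τ_Y (deduplicated):
  ∅ × ∅ = {} (∅)
  {42} × {x10} = {(42,x10)}
  {42} × {x11} = {(42,x11)}
  {43} × {x10} = {(43,x10)}
  {43} × {x11} = {(43,x11)}
  {44} × {x10} = {(44,x10)}
  {44} × {x11} = {(44,x11)}
  {42} × {x10, x11} = {(42,x10), (42,x11)}
  {42, 43} × {x10} = {(42,x10), (43,x10)}
  {42, 44} × {x10} = {(42,x10), (44,x10)}
  {42, 43} × {x11} = {(42,x11), (43,x11)}
  {42, 44} × {x11} = {(42,x11), (44,x11)}
  {43} × {x10, x11} = {(43,x10), (43,x11)}
  {43, 44} × {x10} = {(43,x10), (44,x10)}
  {43, 44} × {x11} = {(43,x11), (44,x11)}
  {44} × {x10, x11} = {(44,x10), (44,x11)}
  {42, 43, 44} × {x10} = {(42,x10), (43,x10), (44,x10)}
  {42, 43, 44} × {x11} = {(42,x11), (43,x11), (44,x11)}
  {42, 43} × {x10, x11} = {(42,x10), (42,x11), (43,x10), (43,x11)}
  {42, 44} × {x10, x11} = {(42,x10), (42,x11), (44,x10), (44,x11)}
  {43, 44} × {x10, x11} = {(43,x10), (43,x11), (44,x10), (44,x11)}
  {42, 43, 44} × {x10, x11} = {(42,x10), (42,x11), (43,x10), (43,x11), (44,x10), (44,x11)}
These 22 distinct sets form the basis B.
Close under arbitrary unions to get τ_{X×Y}; counting gives |τ_{X×Y}| = 64.


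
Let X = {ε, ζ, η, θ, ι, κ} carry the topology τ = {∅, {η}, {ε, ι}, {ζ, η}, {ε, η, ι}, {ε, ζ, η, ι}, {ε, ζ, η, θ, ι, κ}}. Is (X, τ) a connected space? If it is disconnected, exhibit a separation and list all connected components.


(X, τ) is connected.

Find clopen sets (U ∈ τ with X ∖ U ∈ τ):
  U = ∅, X ∖ U = {ε, ζ, η, θ, ι, κ} — both open, so U is clopen.
  U = {ε, ζ, η, θ, ι, κ}, X ∖ U = ∅ — both open, so U is clopen.
Only trivial clopens (∅ and X) exist, so (X, τ) is connected.
Compute connected components by grouping points that agree on all clopens:
  component: {ε, ζ, η, θ, ι, κ}


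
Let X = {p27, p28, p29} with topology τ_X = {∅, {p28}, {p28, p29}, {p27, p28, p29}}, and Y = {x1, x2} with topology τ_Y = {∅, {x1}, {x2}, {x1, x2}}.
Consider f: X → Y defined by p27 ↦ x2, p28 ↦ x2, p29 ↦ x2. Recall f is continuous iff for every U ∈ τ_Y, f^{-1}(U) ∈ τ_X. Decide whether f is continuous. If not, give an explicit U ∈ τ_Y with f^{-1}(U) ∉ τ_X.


f IS continuous.

Compute f^{-1}(U) for each U ∈ τ_Y:
  U = ∅: f^{-1}(U) = ∅ ∈ τ_X ✓.
  U = {x1}: f^{-1}(U) = ∅ ∈ τ_X ✓.
  U = {x2}: f^{-1}(U) = {p27, p28, p29} ∈ τ_X ✓.
  U = {x1, x2}: f^{-1}(U) = {p27, p28, p29} ∈ τ_X ✓.
Every preimage lies in τ_X, so f IS continuous.


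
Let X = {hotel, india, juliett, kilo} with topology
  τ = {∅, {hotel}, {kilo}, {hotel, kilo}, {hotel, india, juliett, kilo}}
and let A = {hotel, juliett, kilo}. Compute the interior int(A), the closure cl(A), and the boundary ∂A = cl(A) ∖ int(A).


int(A) = {hotel, kilo}, cl(A) = {hotel, india, juliett, kilo}, ∂A = {india, juliett}.

Closed sets in (X, τ) are complements of opens:
  closed(X, τ) = {∅, {india, juliett}, {hotel, india, juliett}, {india, juliett, kilo}, {hotel, india, juliett, kilo}}.
int(A) = ⋃ {U ∈ τ : U ⊆ A}. Opens contained in A: ∅, {hotel}, {kilo}, {hotel, kilo}.
Taking the union of these: int(A) = {hotel, kilo}.
cl(A) = ⋂ {C closed : A ⊆ C}. Closed sets containing A: {hotel, india, juliett, kilo}.
Intersecting these: cl(A) = {hotel, india, juliett, kilo}.
∂A = cl(A) ∖ int(A) = {hotel, india, juliett, kilo} ∖ {hotel, kilo} = {india, juliett}.


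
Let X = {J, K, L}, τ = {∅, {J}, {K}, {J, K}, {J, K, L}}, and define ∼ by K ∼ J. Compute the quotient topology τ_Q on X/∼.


X/∼ = {[J=K], [L]}; |τ_Q| = 3.

Equivalence classes: [J=K], [L].
Quotient map π: X → X/∼ sends J ↦ [J=K], K ↦ [J=K], L ↦ [L].
For each subset V ⊆ X/∼, compute π^{-1}(V) ⊆ X and check whether π^{-1}(V) ∈ τ. V is open in τ_Q iff π^{-1}(V) ∈ τ.
  V = {}: π^{-1}(V) = ∅ ∈ τ ✓.
  V = {[J=K]}: π^{-1}(V) = {J, K} ∈ τ ✓.
  V = {[L]}: π^{-1}(V) = {L} ∉ τ ✗.
  V = {[J=K], [L]}: π^{-1}(V) = {J, K, L} ∈ τ ✓.
Open sets in the quotient: τ_Q = {{}, {[J=K]}, {[J=K], [L]}} (3 elements).


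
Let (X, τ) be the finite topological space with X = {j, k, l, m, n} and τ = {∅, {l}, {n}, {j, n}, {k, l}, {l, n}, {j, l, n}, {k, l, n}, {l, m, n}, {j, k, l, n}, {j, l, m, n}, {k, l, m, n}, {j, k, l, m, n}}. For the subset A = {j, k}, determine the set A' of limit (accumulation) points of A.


A' = ∅

For each x ∈ X, list the open sets U ∈ τ with x ∈ U, then check whether U ∩ (A ∖ {x}) ≠ ∅ for every such U.
  x = j: open {j, n} ∋ x has {j, n} ∩ (A ∖ {j}) = ∅, so x is NOT a limit point.
  x = k: open {k, l} ∋ x has {k, l} ∩ (A ∖ {k}) = ∅, so x is NOT a limit point.
  x = l: open {l} ∋ x has {l} ∩ (A ∖ {l}) = ∅, so x is NOT a limit point.
  x = m: open {l, m, n} ∋ x has {l, m, n} ∩ (A ∖ {m}) = ∅, so x is NOT a limit point.
  x = n: open {n} ∋ x has {n} ∩ (A ∖ {n}) = ∅, so x is NOT a limit point.
Collecting: A' = ∅.


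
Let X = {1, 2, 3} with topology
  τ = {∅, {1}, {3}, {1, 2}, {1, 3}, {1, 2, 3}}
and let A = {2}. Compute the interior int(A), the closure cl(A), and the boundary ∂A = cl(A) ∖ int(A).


int(A) = ∅, cl(A) = {2}, ∂A = {2}.

Closed sets in (X, τ) are complements of opens:
  closed(X, τ) = {∅, {2}, {3}, {1, 2}, {2, 3}, {1, 2, 3}}.
int(A) = ⋃ {U ∈ τ : U ⊆ A}. Opens contained in A: ∅.
Taking the union of these: int(A) = ∅.
cl(A) = ⋂ {C closed : A ⊆ C}. Closed sets containing A: {2}, {1, 2}, {2, 3}, {1, 2, 3}.
Intersecting these: cl(A) = {2}.
∂A = cl(A) ∖ int(A) = {2} ∖ ∅ = {2}.


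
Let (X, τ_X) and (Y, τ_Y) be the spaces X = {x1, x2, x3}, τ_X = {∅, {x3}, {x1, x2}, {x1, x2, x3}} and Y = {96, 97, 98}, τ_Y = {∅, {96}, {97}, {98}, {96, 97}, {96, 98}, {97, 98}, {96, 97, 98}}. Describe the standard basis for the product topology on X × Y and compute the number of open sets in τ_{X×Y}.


Basis B = {∅ × ∅, {x3} × {96}, {x3} × {97}, {x3} × {98}, {x1, x2} × {96}, {x1, x2} × {97}, {x1, x2} × {98}, {x3} × {96, 97}, {x3} × {96, 98}, {x3} × {97, 98}, {x1, x2, x3} × {96}, {x1, x2, x3} × {97}, {x1, x2, x3} × {98}, {x3} × {96, 97, 98}, {x1, x2} × {96, 97}, {x1, x2} × {96, 98}, {x1, x2} × {97, 98}, {x1, x2} × {96, 97, 98}, {x1, x2, x3} × {96, 97}, {x1, x2, x3} × {96, 98}, {x1, x2, x3} × {97, 98}, {x1, x2, x3} × {96, 97, 98}}; |τ_{X×Y}| = 64.

Enumerate products U × V with U ∈ τ_X, V ∈ τ_Y (deduplicated):
  ∅ × ∅ = {} (∅)
  {x3} × {96} = {(x3,96)}
  {x3} × {97} = {(x3,97)}
  {x3} × {98} = {(x3,98)}
  {x1, x2} × {96} = {(x1,96), (x2,96)}
  {x1, x2} × {97} = {(x1,97), (x2,97)}
  {x1, x2} × {98} = {(x1,98), (x2,98)}
  {x3} × {96, 97} = {(x3,96), (x3,97)}
  {x3} × {96, 98} = {(x3,96), (x3,98)}
  {x3} × {97, 98} = {(x3,97), (x3,98)}
  {x1, x2, x3} × {96} = {(x1,96), (x2,96), (x3,96)}
  {x1, x2, x3} × {97} = {(x1,97), (x2,97), (x3,97)}
  {x1, x2, x3} × {98} = {(x1,98), (x2,98), (x3,98)}
  {x3} × {96, 97, 98} = {(x3,96), (x3,97), (x3,98)}
  {x1, x2} × {96, 97} = {(x1,96), (x1,97), (x2,96), (x2,97)}
  {x1, x2} × {96, 98} = {(x1,96), (x1,98), (x2,96), (x2,98)}
  {x1, x2} × {97, 98} = {(x1,97), (x1,98), (x2,97), (x2,98)}
  {x1, x2} × {96, 97, 98} = {(x1,96), (x1,97), (x1,98), (x2,96), (x2,97), (x2,98)}
  {x1, x2, x3} × {96, 97} = {(x1,96), (x1,97), (x2,96), (x2,97), (x3,96), (x3,97)}
  {x1, x2, x3} × {96, 98} = {(x1,96), (x1,98), (x2,96), (x2,98), (x3,96), (x3,98)}
  {x1, x2, x3} × {97, 98} = {(x1,97), (x1,98), (x2,97), (x2,98), (x3,97), (x3,98)}
  {x1, x2, x3} × {96, 97, 98} = {(x1,96), (x1,97), (x1,98), (x2,96), (x2,97), (x2,98), (x3,96), (x3,97), (x3,98)}
These 22 distinct sets form the basis B.
Close under arbitrary unions to get τ_{X×Y}; counting gives |τ_{X×Y}| = 64.


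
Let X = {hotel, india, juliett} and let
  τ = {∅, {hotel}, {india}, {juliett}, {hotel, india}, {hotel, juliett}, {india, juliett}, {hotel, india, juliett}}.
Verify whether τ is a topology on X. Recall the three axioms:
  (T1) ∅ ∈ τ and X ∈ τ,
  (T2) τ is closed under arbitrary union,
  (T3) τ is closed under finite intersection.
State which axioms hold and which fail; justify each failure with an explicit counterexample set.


τ IS a topology on X.

Axiom (T1): ∅ ∈ τ? Yes; X ∈ τ? Yes.
Axiom (T2/T3): check pairwise unions and intersections of members of τ.
All pairwise intersections and unions checked — each lies in τ. Therefore τ satisfies (T1), (T2), (T3): it IS a topology on X.


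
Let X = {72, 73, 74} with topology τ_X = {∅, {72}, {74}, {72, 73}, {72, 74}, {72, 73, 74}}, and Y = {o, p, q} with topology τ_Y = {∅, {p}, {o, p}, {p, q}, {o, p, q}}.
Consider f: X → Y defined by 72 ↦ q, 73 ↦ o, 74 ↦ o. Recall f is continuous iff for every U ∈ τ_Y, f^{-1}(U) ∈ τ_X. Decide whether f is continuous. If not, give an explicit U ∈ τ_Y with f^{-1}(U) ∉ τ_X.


f is NOT continuous.

Compute f^{-1}(U) for each U ∈ τ_Y:
  U = ∅: f^{-1}(U) = ∅ ∈ τ_X ✓.
  U = {p}: f^{-1}(U) = ∅ ∈ τ_X ✓.
  U = {o, p}: f^{-1}(U) = {73, 74} ∉ τ_X ✗.
  U = {p, q}: f^{-1}(U) = {72} ∈ τ_X ✓.
  U = {o, p, q}: f^{-1}(U) = {72, 73, 74} ∈ τ_X ✓.
Found U = {o, p} with f^{-1}(U) = {73, 74} not in τ_X. Therefore f is NOT continuous.


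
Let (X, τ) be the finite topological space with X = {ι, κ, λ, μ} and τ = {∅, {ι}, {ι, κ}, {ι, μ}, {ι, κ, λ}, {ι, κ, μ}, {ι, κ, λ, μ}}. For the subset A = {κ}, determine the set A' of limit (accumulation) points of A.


A' = {λ}

For each x ∈ X, list the open sets U ∈ τ with x ∈ U, then check whether U ∩ (A ∖ {x}) ≠ ∅ for every such U.
  x = ι: open {ι} ∋ x has {ι} ∩ (A ∖ {ι}) = ∅, so x is NOT a limit point.
  x = κ: open {ι, κ} ∋ x has {ι, κ} ∩ (A ∖ {κ}) = ∅, so x is NOT a limit point.
  x = λ: opens ∋ x are {ι, κ, λ}, {ι, κ, λ, μ}; each meets A ∖ {λ}, so x IS a limit point.
  x = μ: open {ι, μ} ∋ x has {ι, μ} ∩ (A ∖ {μ}) = ∅, so x is NOT a limit point.
Collecting: A' = {λ}.


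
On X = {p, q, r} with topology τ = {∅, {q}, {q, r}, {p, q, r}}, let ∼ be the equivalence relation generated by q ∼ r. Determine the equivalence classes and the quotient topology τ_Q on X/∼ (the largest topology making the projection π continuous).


X/∼ = {[p], [q=r]}; |τ_Q| = 3.

Equivalence classes: [p], [q=r].
Quotient map π: X → X/∼ sends p ↦ [p], q ↦ [q=r], r ↦ [q=r].
For each subset V ⊆ X/∼, compute π^{-1}(V) ⊆ X and check whether π^{-1}(V) ∈ τ. V is open in τ_Q iff π^{-1}(V) ∈ τ.
  V = {}: π^{-1}(V) = ∅ ∈ τ ✓.
  V = {[p]}: π^{-1}(V) = {p} ∉ τ ✗.
  V = {[q=r]}: π^{-1}(V) = {q, r} ∈ τ ✓.
  V = {[p], [q=r]}: π^{-1}(V) = {p, q, r} ∈ τ ✓.
Open sets in the quotient: τ_Q = {{}, {[q=r]}, {[p], [q=r]}} (3 elements).


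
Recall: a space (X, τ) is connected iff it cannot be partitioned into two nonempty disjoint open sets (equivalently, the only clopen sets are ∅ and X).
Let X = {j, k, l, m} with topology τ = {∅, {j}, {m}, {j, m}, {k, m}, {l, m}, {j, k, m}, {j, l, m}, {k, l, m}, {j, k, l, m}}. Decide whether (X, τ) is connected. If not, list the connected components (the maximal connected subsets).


(X, τ) is disconnected; components = [{j}, {k, l, m}].

Find clopen sets (U ∈ τ with X ∖ U ∈ τ):
  U = ∅, X ∖ U = {j, k, l, m} — both open, so U is clopen.
  U = {j}, X ∖ U = {k, l, m} — both open, so U is clopen.
  U = {k, l, m}, X ∖ U = {j} — both open, so U is clopen.
  U = {j, k, l, m}, X ∖ U = ∅ — both open, so U is clopen.
Nontrivial clopen(s) exist: e.g. {k, l, m}. So (X, τ) is disconnected.
Compute connected components by grouping points that agree on all clopens:
  component: {j}
  component: {k, l, m}


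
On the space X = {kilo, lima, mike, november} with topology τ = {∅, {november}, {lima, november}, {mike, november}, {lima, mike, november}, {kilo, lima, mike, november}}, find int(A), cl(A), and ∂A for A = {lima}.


int(A) = ∅, cl(A) = {kilo, lima}, ∂A = {kilo, lima}.

Closed sets in (X, τ) are complements of opens:
  closed(X, τ) = {∅, {kilo}, {kilo, lima}, {kilo, mike}, {kilo, lima, mike}, {kilo, lima, mike, november}}.
int(A) = ⋃ {U ∈ τ : U ⊆ A}. Opens contained in A: ∅.
Taking the union of these: int(A) = ∅.
cl(A) = ⋂ {C closed : A ⊆ C}. Closed sets containing A: {kilo, lima}, {kilo, lima, mike}, {kilo, lima, mike, november}.
Intersecting these: cl(A) = {kilo, lima}.
∂A = cl(A) ∖ int(A) = {kilo, lima} ∖ ∅ = {kilo, lima}.


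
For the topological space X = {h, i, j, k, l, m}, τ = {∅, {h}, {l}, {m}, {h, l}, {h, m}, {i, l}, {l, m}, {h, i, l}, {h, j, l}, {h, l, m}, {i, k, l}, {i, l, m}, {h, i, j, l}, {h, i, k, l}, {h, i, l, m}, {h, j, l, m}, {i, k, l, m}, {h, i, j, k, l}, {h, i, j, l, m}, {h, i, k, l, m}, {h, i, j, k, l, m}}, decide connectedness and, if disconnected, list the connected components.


(X, τ) is disconnected; components = [{m}, {h, i, j, k, l}].

Find clopen sets (U ∈ τ with X ∖ U ∈ τ):
  U = ∅, X ∖ U = {h, i, j, k, l, m} — both open, so U is clopen.
  U = {m}, X ∖ U = {h, i, j, k, l} — both open, so U is clopen.
  U = {h, i, j, k, l}, X ∖ U = {m} — both open, so U is clopen.
  U = {h, i, j, k, l, m}, X ∖ U = ∅ — both open, so U is clopen.
Nontrivial clopen(s) exist: e.g. {h, i, j, k, l}. So (X, τ) is disconnected.
Compute connected components by grouping points that agree on all clopens:
  component: {m}
  component: {h, i, j, k, l}


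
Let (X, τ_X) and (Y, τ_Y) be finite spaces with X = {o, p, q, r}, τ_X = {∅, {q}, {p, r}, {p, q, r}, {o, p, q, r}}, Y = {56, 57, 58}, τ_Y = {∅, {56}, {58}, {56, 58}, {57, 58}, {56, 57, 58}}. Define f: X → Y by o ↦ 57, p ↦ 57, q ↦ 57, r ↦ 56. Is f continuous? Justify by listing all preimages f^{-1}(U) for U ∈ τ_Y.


f is NOT continuous.

Compute f^{-1}(U) for each U ∈ τ_Y:
  U = ∅: f^{-1}(U) = ∅ ∈ τ_X ✓.
  U = {56}: f^{-1}(U) = {r} ∉ τ_X ✗.
  U = {58}: f^{-1}(U) = ∅ ∈ τ_X ✓.
  U = {56, 58}: f^{-1}(U) = {r} ∉ τ_X ✗.
  U = {57, 58}: f^{-1}(U) = {o, p, q} ∉ τ_X ✗.
  U = {56, 57, 58}: f^{-1}(U) = {o, p, q, r} ∈ τ_X ✓.
Found U = {56} with f^{-1}(U) = {r} not in τ_X. Therefore f is NOT continuous.


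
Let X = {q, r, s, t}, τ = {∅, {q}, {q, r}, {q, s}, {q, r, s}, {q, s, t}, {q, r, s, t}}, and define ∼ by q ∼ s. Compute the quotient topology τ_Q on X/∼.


X/∼ = {[q=s], [r], [t]}; |τ_Q| = 5.

Equivalence classes: [q=s], [r], [t].
Quotient map π: X → X/∼ sends q ↦ [q=s], r ↦ [r], s ↦ [q=s], t ↦ [t].
For each subset V ⊆ X/∼, compute π^{-1}(V) ⊆ X and check whether π^{-1}(V) ∈ τ. V is open in τ_Q iff π^{-1}(V) ∈ τ.
  V = {}: π^{-1}(V) = ∅ ∈ τ ✓.
  V = {[q=s]}: π^{-1}(V) = {q, s} ∈ τ ✓.
  V = {[r]}: π^{-1}(V) = {r} ∉ τ ✗.
  V = {[q=s], [r]}: π^{-1}(V) = {q, r, s} ∈ τ ✓.
  V = {[t]}: π^{-1}(V) = {t} ∉ τ ✗.
  V = {[q=s], [t]}: π^{-1}(V) = {q, s, t} ∈ τ ✓.
  V = {[r], [t]}: π^{-1}(V) = {r, t} ∉ τ ✗.
  V = {[q=s], [r], [t]}: π^{-1}(V) = {q, r, s, t} ∈ τ ✓.
Open sets in the quotient: τ_Q = {{}, {[q=s]}, {[q=s], [r]}, {[q=s], [t]}, {[q=s], [r], [t]}} (5 elements).


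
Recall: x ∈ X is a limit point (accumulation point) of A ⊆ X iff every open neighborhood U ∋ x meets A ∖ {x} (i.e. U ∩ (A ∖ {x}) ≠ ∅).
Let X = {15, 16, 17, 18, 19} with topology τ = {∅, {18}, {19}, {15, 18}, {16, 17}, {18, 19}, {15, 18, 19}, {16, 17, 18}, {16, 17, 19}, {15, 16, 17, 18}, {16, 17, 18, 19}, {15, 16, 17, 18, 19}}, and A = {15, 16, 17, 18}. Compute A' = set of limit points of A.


A' = {15, 16, 17}

For each x ∈ X, list the open sets U ∈ τ with x ∈ U, then check whether U ∩ (A ∖ {x}) ≠ ∅ for every such U.
  x = 15: opens ∋ x are {15, 18}, {15, 18, 19}, {15, 16, 17, 18}, {15, 16, 17, 18, 19}; each meets A ∖ {15}, so x IS a limit point.
  x = 16: opens ∋ x are {16, 17}, {16, 17, 18}, {16, 17, 19}, {15, 16, 17, 18}, {16, 17, 18, 19}, {15, 16, 17, 18, 19}; each meets A ∖ {16}, so x IS a limit point.
  x = 17: opens ∋ x are {16, 17}, {16, 17, 18}, {16, 17, 19}, {15, 16, 17, 18}, {16, 17, 18, 19}, {15, 16, 17, 18, 19}; each meets A ∖ {17}, so x IS a limit point.
  x = 18: open {18} ∋ x has {18} ∩ (A ∖ {18}) = ∅, so x is NOT a limit point.
  x = 19: open {19} ∋ x has {19} ∩ (A ∖ {19}) = ∅, so x is NOT a limit point.
Collecting: A' = {15, 16, 17}.


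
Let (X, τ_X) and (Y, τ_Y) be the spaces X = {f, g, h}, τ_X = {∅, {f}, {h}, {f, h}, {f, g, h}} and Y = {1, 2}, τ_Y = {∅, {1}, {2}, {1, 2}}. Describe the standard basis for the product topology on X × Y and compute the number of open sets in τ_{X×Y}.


Basis B = {∅ × ∅, {f} × {1}, {f} × {2}, {h} × {1}, {h} × {2}, {f} × {1, 2}, {f, h} × {1}, {f, h} × {2}, {h} × {1, 2}, {f, g, h} × {1}, {f, g, h} × {2}, {f, h} × {1, 2}, {f, g, h} × {1, 2}}; |τ_{X×Y}| = 25.

Enumerate products U × V with U ∈ τ_X, V ∈ τ_Y (deduplicated):
  ∅ × ∅ = {} (∅)
  {f} × {1} = {(f,1)}
  {f} × {2} = {(f,2)}
  {h} × {1} = {(h,1)}
  {h} × {2} = {(h,2)}
  {f} × {1, 2} = {(f,1), (f,2)}
  {f, h} × {1} = {(f,1), (h,1)}
  {f, h} × {2} = {(f,2), (h,2)}
  {h} × {1, 2} = {(h,1), (h,2)}
  {f, g, h} × {1} = {(f,1), (g,1), (h,1)}
  {f, g, h} × {2} = {(f,2), (g,2), (h,2)}
  {f, h} × {1, 2} = {(f,1), (f,2), (h,1), (h,2)}
  {f, g, h} × {1, 2} = {(f,1), (f,2), (g,1), (g,2), (h,1), (h,2)}
These 13 distinct sets form the basis B.
Close under arbitrary unions to get τ_{X×Y}; counting gives |τ_{X×Y}| = 25.


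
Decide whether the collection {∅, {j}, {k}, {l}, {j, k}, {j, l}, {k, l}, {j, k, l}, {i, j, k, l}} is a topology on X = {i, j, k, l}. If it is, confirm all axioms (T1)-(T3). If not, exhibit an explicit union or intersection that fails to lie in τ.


τ IS a topology on X.

Axiom (T1): ∅ ∈ τ? Yes; X ∈ τ? Yes.
Axiom (T2/T3): check pairwise unions and intersections of members of τ.
All pairwise intersections and unions checked — each lies in τ. Therefore τ satisfies (T1), (T2), (T3): it IS a topology on X.


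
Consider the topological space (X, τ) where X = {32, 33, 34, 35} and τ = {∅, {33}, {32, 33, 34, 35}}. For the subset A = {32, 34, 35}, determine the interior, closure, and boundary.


int(A) = ∅, cl(A) = {32, 34, 35}, ∂A = {32, 34, 35}.

Closed sets in (X, τ) are complements of opens:
  closed(X, τ) = {∅, {32, 34, 35}, {32, 33, 34, 35}}.
int(A) = ⋃ {U ∈ τ : U ⊆ A}. Opens contained in A: ∅.
Taking the union of these: int(A) = ∅.
cl(A) = ⋂ {C closed : A ⊆ C}. Closed sets containing A: {32, 34, 35}, {32, 33, 34, 35}.
Intersecting these: cl(A) = {32, 34, 35}.
∂A = cl(A) ∖ int(A) = {32, 34, 35} ∖ ∅ = {32, 34, 35}.


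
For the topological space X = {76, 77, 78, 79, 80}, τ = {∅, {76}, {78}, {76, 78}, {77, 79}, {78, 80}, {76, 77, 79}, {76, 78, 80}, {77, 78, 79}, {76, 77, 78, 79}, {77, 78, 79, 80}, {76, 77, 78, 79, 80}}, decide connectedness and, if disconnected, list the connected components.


(X, τ) is disconnected; components = [{76}, {77, 79}, {78, 80}].

Find clopen sets (U ∈ τ with X ∖ U ∈ τ):
  U = ∅, X ∖ U = {76, 77, 78, 79, 80} — both open, so U is clopen.
  U = {76}, X ∖ U = {77, 78, 79, 80} — both open, so U is clopen.
  U = {77, 79}, X ∖ U = {76, 78, 80} — both open, so U is clopen.
  U = {78, 80}, X ∖ U = {76, 77, 79} — both open, so U is clopen.
  U = {76, 77, 79}, X ∖ U = {78, 80} — both open, so U is clopen.
  U = {76, 78, 80}, X ∖ U = {77, 79} — both open, so U is clopen.
  U = {77, 78, 79, 80}, X ∖ U = {76} — both open, so U is clopen.
  U = {76, 77, 78, 79, 80}, X ∖ U = ∅ — both open, so U is clopen.
Nontrivial clopen(s) exist: e.g. {76, 78, 80}. So (X, τ) is disconnected.
Compute connected components by grouping points that agree on all clopens:
  component: {76}
  component: {77, 79}
  component: {78, 80}


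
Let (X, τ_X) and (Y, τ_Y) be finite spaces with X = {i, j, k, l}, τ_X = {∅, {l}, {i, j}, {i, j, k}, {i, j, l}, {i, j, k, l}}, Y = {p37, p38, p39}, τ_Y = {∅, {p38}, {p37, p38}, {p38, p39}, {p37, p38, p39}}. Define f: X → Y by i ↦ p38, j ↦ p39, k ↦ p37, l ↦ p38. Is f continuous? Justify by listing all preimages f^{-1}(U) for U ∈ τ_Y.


f is NOT continuous.

Compute f^{-1}(U) for each U ∈ τ_Y:
  U = ∅: f^{-1}(U) = ∅ ∈ τ_X ✓.
  U = {p38}: f^{-1}(U) = {i, l} ∉ τ_X ✗.
  U = {p37, p38}: f^{-1}(U) = {i, k, l} ∉ τ_X ✗.
  U = {p38, p39}: f^{-1}(U) = {i, j, l} ∈ τ_X ✓.
  U = {p37, p38, p39}: f^{-1}(U) = {i, j, k, l} ∈ τ_X ✓.
Found U = {p38} with f^{-1}(U) = {i, l} not in τ_X. Therefore f is NOT continuous.
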